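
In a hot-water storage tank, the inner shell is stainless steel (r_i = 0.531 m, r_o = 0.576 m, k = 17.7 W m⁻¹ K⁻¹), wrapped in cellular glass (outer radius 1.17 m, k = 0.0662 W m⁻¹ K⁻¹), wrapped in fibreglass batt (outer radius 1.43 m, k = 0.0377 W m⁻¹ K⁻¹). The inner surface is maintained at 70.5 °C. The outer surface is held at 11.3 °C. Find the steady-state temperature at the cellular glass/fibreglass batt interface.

Resistance network (inner→outer):
  R_stainless steel = (1/0.531 − 1/0.576)/(4πk) = 0.1471/(4π·17.7) = 6.615×10^-4 K/W
  R_cellular glass = (1/0.576 − 1/1.17)/(4πk) = 0.8814/(4π·0.0662) = 1.060 K/W
  R_fibreglass batt = (1/1.17 − 1/1.43)/(4πk) = 0.1554/(4π·0.0377) = 0.3280 K/W
ΣR = 6.615×10^-4 + 1.060 + 0.3280 = 1.389 K/W
Q = ΔT/ΣR = (70.5 °C − 11.3 °C)/1.389 = 42.62 W
From the inner boundary to the cellular glass/fibreglass batt interface, ΣR_partial = 1.061 K/W.
T_interface = T_in − Q·ΣR_partial = 70.5 °C − (42.62)(1.061) = 25.3 °C

T = 25.3 °C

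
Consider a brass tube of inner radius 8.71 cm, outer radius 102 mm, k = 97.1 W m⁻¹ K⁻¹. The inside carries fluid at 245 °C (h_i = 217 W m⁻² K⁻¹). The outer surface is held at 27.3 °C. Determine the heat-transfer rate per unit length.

Q' = 25.1 kW/m

Series thermal resistances, inner to outer:
  R'_conv,in = 1/(2πr h) = 1/(2π·0.0871·217) = 0.008421 m·K/W
  R'_brass = ln(0.102/0.0871)/(2πk) = 0.1579/(2π·97.1) = 2.588×10^-4 m·K/W
ΣR = 0.008421 + 2.588×10^-4 = 0.008680 m·K/W
Q' = ΔT/ΣR = (245 °C − 27.3 °C)/0.008680 = 25100 W/m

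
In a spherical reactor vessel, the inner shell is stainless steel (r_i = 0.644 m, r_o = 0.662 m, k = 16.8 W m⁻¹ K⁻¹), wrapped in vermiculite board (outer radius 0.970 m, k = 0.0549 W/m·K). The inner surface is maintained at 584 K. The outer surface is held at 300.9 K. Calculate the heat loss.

Q = 407 W

Treat each layer as a resistance in series:
  R_stainless steel = (1/0.644 − 1/0.662)/(4πk) = 0.04222/(4π·16.8) = 2.000×10^-4 K/W
  R_vermiculite board = (1/0.662 − 1/0.970)/(4πk) = 0.4796/(4π·0.0549) = 0.6952 K/W
ΣR = 2.000×10^-4 + 0.6952 = 0.6954 K/W
Q = ΔT/ΣR = (584 K − 300.9 K)/0.6954 = 407 W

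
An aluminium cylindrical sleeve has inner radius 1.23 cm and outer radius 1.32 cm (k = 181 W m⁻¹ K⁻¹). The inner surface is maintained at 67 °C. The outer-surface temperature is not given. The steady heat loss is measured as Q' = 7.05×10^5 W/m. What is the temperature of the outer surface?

T_out = 23.2 °C

Sum the resistances:
  R'_aluminium = ln(0.0132/0.0123)/(2πk) = 0.07062/(2π·181) = 6.209×10^-5 m·K/W
ΣR = 6.209×10^-5 m·K/W
ΔT = Q'·ΣR = 7.05×10^5 × 6.209×10^-5 = 43.77 K
Heat flows outward, so T_out = T_in − ΔT = 67 − 43.77 = 23.2 °C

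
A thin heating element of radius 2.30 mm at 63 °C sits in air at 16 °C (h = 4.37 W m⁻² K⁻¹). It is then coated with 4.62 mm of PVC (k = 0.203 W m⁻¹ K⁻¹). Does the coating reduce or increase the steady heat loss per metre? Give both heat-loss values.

increases: 2.97 → 7.67 W/m

Critical radius for a cylinder: r_cr = k/h = 0.0465 m = 4.65 cm.
Outer radius after coating: r₂ = 0.00230 + 0.00462 = 0.00692 m.
Since r₁ < r_cr and r₂ ≤ r_cr, the coating moves toward the maximum at r_cr — heat loss rises.
Bare: R = 1/(2πr₁h) = 15.83 m·K/W; Q = 47/15.83 = 2.97 W/m.
Coated: R = R_cond + R_conv = 6.127 m·K/W; Q = 47/6.127 = 7.67 W/m.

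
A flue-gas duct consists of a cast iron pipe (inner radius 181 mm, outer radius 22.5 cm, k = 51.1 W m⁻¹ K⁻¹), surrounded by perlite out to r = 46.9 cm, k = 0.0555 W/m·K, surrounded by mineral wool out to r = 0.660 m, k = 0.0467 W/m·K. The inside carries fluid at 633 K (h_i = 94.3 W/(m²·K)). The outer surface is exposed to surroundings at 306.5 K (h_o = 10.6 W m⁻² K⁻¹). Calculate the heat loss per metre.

Series thermal resistances, inner to outer:
  R'_conv,in = 1/(2πr h) = 1/(2π·0.181·94.3) = 0.009325 m·K/W
  R'_cast iron = ln(0.225/0.181)/(2πk) = 0.2176/(2π·51.1) = 6.777×10^-4 m·K/W
  R'_perlite = ln(0.469/0.225)/(2πk) = 0.7345/(2π·0.0555) = 2.106 m·K/W
  R'_mineral wool = ln(0.660/0.469)/(2πk) = 0.3416/(2π·0.0467) = 1.164 m·K/W
  R'_conv,out = 1/(2πr h) = 1/(2π·0.660·10.6) = 0.02275 m·K/W
ΣR = 0.009325 + 6.777×10^-4 + 2.106 + 1.164 + 0.02275 = 3.303 m·K/W
Q' = ΔT/ΣR = (633 K − 306.5 K)/3.303 = 98.8 W/m

Q' = 98.8 W/m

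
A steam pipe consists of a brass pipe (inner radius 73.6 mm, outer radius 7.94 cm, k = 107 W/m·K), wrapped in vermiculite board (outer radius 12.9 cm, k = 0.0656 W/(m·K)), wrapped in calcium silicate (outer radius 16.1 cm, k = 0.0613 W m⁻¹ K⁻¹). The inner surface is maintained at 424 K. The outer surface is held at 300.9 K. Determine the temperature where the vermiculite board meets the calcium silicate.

T = 341.3 K

Treat each layer as a resistance in series:
  R'_brass = ln(0.0794/0.0736)/(2πk) = 0.07585/(2π·107) = 1.128×10^-4 m·K/W
  R'_vermiculite board = ln(0.129/0.0794)/(2πk) = 0.4853/(2π·0.0656) = 1.177 m·K/W
  R'_calcium silicate = ln(0.161/0.129)/(2πk) = 0.2216/(2π·0.0613) = 0.5753 m·K/W
ΣR = 1.128×10^-4 + 1.177 + 0.5753 = 1.752 m·K/W
Q' = ΔT/ΣR = (424 K − 300.9 K)/1.752 = 70.26 W/m
From the inner boundary to the vermiculite board/calcium silicate interface, ΣR_partial = 1.177 m·K/W.
T_interface = T_in − Q'·ΣR_partial = 424 K − (70.26)(1.177) = 341.3 K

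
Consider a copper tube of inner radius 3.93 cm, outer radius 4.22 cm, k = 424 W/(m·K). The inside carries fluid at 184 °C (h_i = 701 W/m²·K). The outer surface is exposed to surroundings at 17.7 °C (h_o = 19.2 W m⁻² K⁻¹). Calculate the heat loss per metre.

Treat each layer as a resistance in series:
  R'_conv,in = 1/(2πr h) = 1/(2π·0.0393·701) = 0.005777 m·K/W
  R'_copper = ln(0.0422/0.0393)/(2πk) = 0.07120/(2π·424) = 2.672×10^-5 m·K/W
  R'_conv,out = 1/(2πr h) = 1/(2π·0.0422·19.2) = 0.1964 m·K/W
ΣR = 0.005777 + 2.672×10^-5 + 0.1964 = 0.2022 m·K/W
Q' = ΔT/ΣR = (184 °C − 17.7 °C)/0.2022 = 822 W/m

Q' = 822 W/m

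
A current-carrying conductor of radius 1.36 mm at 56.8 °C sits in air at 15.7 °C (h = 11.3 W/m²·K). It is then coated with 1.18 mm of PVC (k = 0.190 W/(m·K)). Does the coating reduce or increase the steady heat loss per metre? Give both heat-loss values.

increases: 3.97 → 6.77 W/m

Critical radius for a cylinder: r_cr = k/h = 0.0168 m = 1.68 cm.
Outer radius after coating: r₂ = 0.00136 + 0.00118 = 0.00254 m.
Since r₁ < r_cr and r₂ ≤ r_cr, the coating moves toward the maximum at r_cr — heat loss rises.
Bare: R = 1/(2πr₁h) = 10.36 m·K/W; Q = 41.1/10.36 = 3.97 W/m.
Coated: R = R_cond + R_conv = 6.068 m·K/W; Q = 41.1/6.068 = 6.77 W/m.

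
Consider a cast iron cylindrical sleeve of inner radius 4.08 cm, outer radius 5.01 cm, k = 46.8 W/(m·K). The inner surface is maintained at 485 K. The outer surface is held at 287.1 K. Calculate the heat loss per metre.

Q' = 2πk·ΔT/ln(r₂/r₁) = 2π × 46.8 × 197.9 / ln(0.0501/0.0408) = 2.83×10^5 W/m

Q' = 283 kW/m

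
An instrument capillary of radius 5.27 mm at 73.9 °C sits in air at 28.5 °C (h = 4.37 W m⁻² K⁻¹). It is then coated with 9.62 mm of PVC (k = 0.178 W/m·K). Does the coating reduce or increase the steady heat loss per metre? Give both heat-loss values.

increases: 6.57 → 13.5 W/m

Critical radius for a cylinder: r_cr = k/h = 0.0407 m = 4.07 cm.
Outer radius after coating: r₂ = 0.00527 + 0.00962 = 0.01489 m.
Since r₁ < r_cr and r₂ ≤ r_cr, the coating moves toward the maximum at r_cr — heat loss rises.
Bare: R = 1/(2πr₁h) = 6.911 m·K/W; Q = 45.4/6.911 = 6.57 W/m.
Coated: R = R_cond + R_conv = 3.375 m·K/W; Q = 45.4/3.375 = 13.5 W/m.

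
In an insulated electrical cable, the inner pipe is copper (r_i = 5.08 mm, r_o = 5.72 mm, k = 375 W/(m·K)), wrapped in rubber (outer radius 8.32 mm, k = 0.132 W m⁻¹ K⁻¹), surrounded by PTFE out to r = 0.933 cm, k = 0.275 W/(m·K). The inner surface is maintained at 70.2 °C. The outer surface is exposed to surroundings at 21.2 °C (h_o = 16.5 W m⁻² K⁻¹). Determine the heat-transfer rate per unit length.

Q' = 31.6 W/m

Series thermal resistances, inner to outer:
  R'_copper = ln(0.00572/0.00508)/(2πk) = 0.1187/(2π·375) = 5.036×10^-5 m·K/W
  R'_rubber = ln(0.00832/0.00572)/(2πk) = 0.3747/(2π·0.132) = 0.4518 m·K/W
  R'_PTFE = ln(0.00933/0.00832)/(2πk) = 0.1146/(2π·0.275) = 0.06631 m·K/W
  R'_conv,out = 1/(2πr h) = 1/(2π·0.00933·16.5) = 1.034 m·K/W
ΣR = 5.036×10^-5 + 0.4518 + 0.06631 + 1.034 = 1.552 m·K/W
Q' = ΔT/ΣR = (70.2 °C − 21.2 °C)/1.552 = 31.6 W/m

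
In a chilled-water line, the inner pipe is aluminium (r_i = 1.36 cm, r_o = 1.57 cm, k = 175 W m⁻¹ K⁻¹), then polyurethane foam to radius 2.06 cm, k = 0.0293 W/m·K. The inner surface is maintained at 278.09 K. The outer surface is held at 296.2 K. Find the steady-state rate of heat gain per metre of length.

Resistance network (inner→outer):
  R'_aluminium = ln(0.0157/0.0136)/(2πk) = 0.1436/(2π·175) = 1.306×10^-4 m·K/W
  R'_polyurethane foam = ln(0.0206/0.0157)/(2πk) = 0.2716/(2π·0.0293) = 1.475 m·K/W
ΣR = 1.306×10^-4 + 1.475 = 1.475 m·K/W
Q' = ΔT/ΣR = (278.09 K − 296.2 K)/1.475 = -12.3 W/m
(Negative Q' ⇒ heat flows inward; heat gain = 12.3 W/m.)

Q' = 12.3 W/m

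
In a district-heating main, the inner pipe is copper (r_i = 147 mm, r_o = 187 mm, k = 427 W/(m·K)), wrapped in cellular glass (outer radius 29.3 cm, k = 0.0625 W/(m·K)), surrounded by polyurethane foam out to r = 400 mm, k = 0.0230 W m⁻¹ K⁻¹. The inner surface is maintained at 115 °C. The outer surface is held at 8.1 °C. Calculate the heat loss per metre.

Series thermal resistances, inner to outer:
  R'_copper = ln(0.187/0.147)/(2πk) = 0.2407/(2π·427) = 8.971×10^-5 m·K/W
  R'_cellular glass = ln(0.293/0.187)/(2πk) = 0.4491/(2π·0.0625) = 1.144 m·K/W
  R'_polyurethane foam = ln(0.400/0.293)/(2πk) = 0.3113/(2π·0.0230) = 2.154 m·K/W
ΣR = 8.971×10^-5 + 1.144 + 2.154 = 3.298 m·K/W
Q' = ΔT/ΣR = (115 °C − 8.1 °C)/3.298 = 32.4 W/m

Q' = 32.4 W/m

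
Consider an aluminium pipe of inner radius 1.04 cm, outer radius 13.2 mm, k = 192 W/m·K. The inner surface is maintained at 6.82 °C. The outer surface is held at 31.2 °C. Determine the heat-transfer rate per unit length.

Q' = 1.23×10^5 W/m

Q' = 2πk·ΔT/ln(r₂/r₁) = 2π × 192 × 24.38 / ln(0.0132/0.0104) = 1.23×10^5 W/m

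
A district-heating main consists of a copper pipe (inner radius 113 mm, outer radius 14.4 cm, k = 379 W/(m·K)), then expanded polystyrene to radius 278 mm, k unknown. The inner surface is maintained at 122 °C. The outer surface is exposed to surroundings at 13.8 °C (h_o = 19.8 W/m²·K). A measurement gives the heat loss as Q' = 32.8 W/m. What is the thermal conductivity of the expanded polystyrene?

ΣR = ΔT/Q' = |122 − 13.8|/32.8 = 3.299 m·K/W
Known resistances:
  R'_copper = ln(0.144/0.113)/(2πk) = 0.2424/(2π·379) = 1.018×10^-4 m·K/W
  R'_conv,out = 1/(2πr h) = 1/(2π·0.278·19.8) = 0.02891 m·K/W
R_expanded polystyrene = ΣR − ΣR_known = 3.299 − 0.02901 = 3.270 m·K/W
ln(r₂/r₁)/(2πk) = 3.270 ⇒ k = 0.6578/(2π·3.270) = 0.0320 W/m·K

k = 0.0320 W/m·K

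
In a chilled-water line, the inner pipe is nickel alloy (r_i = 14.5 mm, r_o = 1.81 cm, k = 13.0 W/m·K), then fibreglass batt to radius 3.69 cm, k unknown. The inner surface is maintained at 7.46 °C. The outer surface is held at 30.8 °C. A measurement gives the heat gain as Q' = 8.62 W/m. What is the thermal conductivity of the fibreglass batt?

ΣR = ΔT/Q' = |7.46 − 30.8|/8.62 = 2.708 m·K/W
Known resistances:
  R'_nickel alloy = ln(0.0181/0.0145)/(2πk) = 0.2218/(2π·13.0) = 0.002715 m·K/W
R_fibreglass batt = ΣR − ΣR_known = 2.708 − 0.002715 = 2.705 m·K/W
ln(r₂/r₁)/(2πk) = 2.705 ⇒ k = 0.7123/(2π·2.705) = 0.0419 W/m·K

k = 0.0419 W/m·K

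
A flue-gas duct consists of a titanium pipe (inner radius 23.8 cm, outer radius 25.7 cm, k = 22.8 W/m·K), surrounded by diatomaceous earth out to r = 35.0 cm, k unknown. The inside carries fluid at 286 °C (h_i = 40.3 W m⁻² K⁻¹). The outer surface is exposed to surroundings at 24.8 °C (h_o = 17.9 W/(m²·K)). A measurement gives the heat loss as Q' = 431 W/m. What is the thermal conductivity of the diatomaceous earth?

ΣR = ΔT/Q' = |286 − 24.8|/431 = 0.6060 m·K/W
Known resistances:
  R'_conv,in = 1/(2πr h) = 1/(2π·0.238·40.3) = 0.01659 m·K/W
  R'_titanium = ln(0.257/0.238)/(2πk) = 0.07681/(2π·22.8) = 5.361×10^-4 m·K/W
  R'_conv,out = 1/(2πr h) = 1/(2π·0.350·17.9) = 0.02540 m·K/W
R_diatomaceous earth = ΣR − ΣR_known = 0.6060 − 0.04253 = 0.5635 m·K/W
ln(r₂/r₁)/(2πk) = 0.5635 ⇒ k = 0.3089/(2π·0.5635) = 0.0872 W/m·K

k = 0.0872 W/m·K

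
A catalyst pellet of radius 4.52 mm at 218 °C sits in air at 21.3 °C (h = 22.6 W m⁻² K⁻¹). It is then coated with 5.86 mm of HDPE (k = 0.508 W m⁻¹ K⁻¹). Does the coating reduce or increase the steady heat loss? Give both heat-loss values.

Critical radius for a sphere: r_cr = 2k/h = 0.0450 m = 4.50 cm.
Outer radius after coating: r₂ = 0.00452 + 0.00586 = 0.01038 m.
Since r₁ < r_cr and r₂ ≤ r_cr, the coating moves toward the maximum at r_cr — heat loss rises.
Bare: R = 1/(4πr₁²h) = 172.3 K/W; Q = 196.7/172.3 = 1.14 W.
Coated: R = R_cond + R_conv = 52.25 K/W; Q = 196.7/52.25 = 3.76 W.

increases: 1.14 → 3.76 W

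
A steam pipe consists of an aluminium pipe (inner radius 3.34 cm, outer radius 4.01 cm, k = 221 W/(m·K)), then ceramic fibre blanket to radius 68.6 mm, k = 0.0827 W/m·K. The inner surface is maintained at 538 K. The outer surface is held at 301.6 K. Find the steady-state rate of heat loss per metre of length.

Q' = 229 W/m

Resistance network (inner→outer):
  R'_aluminium = ln(0.0401/0.0334)/(2πk) = 0.1828/(2π·221) = 1.317×10^-4 m·K/W
  R'_ceramic fibre blanket = ln(0.0686/0.0401)/(2πk) = 0.5369/(2π·0.0827) = 1.033 m·K/W
ΣR = 1.317×10^-4 + 1.033 = 1.033 m·K/W
Q' = ΔT/ΣR = (538 K − 301.6 K)/1.033 = 229 W/m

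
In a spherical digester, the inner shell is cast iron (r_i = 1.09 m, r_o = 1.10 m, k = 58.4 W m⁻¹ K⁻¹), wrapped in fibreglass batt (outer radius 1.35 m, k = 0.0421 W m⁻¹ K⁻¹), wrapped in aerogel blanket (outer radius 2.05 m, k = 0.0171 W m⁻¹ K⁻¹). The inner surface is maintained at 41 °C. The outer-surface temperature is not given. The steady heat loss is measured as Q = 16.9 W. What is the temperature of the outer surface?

T_out = 15.7 °C

Sum the resistances:
  R_cast iron = (1/1.09 − 1/1.10)/(4πk) = 0.008340/(4π·58.4) = 1.136×10^-5 K/W
  R_fibreglass batt = (1/1.10 − 1/1.35)/(4πk) = 0.1684/(4π·0.0421) = 0.3182 K/W
  R_aerogel blanket = (1/1.35 − 1/2.05)/(4πk) = 0.2529/(4π·0.0171) = 1.177 K/W
ΣR = 1.495 K/W
ΔT = Q·ΣR = 16.9 × 1.495 = 25.27 K
Heat flows outward, so T_out = T_in − ΔT = 41 − 25.27 = 15.7 °C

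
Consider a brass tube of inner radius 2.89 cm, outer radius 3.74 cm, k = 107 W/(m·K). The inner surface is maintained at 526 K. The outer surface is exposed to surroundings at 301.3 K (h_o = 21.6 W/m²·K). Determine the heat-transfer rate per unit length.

Series thermal resistances, inner to outer:
  R'_brass = ln(0.0374/0.0289)/(2πk) = 0.2578/(2π·107) = 3.835×10^-4 m·K/W
  R'_conv,out = 1/(2πr h) = 1/(2π·0.0374·21.6) = 0.1970 m·K/W
ΣR = 3.835×10^-4 + 0.1970 = 0.1974 m·K/W
Q' = ΔT/ΣR = (526 K − 301.3 K)/0.1974 = 1140 W/m

Q' = 1140 W/m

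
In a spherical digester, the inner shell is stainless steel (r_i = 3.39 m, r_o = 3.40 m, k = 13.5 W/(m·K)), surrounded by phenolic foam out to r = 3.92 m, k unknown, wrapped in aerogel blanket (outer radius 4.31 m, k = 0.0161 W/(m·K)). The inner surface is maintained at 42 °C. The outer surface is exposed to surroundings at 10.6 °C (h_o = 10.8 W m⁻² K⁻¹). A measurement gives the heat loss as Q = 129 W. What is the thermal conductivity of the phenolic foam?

ΣR = ΔT/Q = |42 − 10.6|/129 = 0.2434 K/W
Known resistances:
  R_stainless steel = (1/3.39 − 1/3.40)/(4πk) = 8.676×10^-4/(4π·13.5) = 5.114×10^-6 K/W
  R_aerogel blanket = (1/3.92 − 1/4.31)/(4πk) = 0.02308/(4π·0.0161) = 0.1141 K/W
  R_conv,out = 1/(4πr²h) = 1/(4π·4.31²·10.8) = 3.967×10^-4 K/W
R_phenolic foam = ΣR − ΣR_known = 0.2434 − 0.1145 = 0.1289 K/W
(1/r₁−1/r₂)/(4πk) = 0.1289 ⇒ k = 0.03902/(4π·0.1289) = 0.0241 W/m·K

k = 0.0241 W/m·K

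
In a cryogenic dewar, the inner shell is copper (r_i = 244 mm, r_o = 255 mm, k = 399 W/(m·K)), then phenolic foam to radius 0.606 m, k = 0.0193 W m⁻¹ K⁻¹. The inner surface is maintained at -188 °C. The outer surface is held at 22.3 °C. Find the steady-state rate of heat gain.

Treat each layer as a resistance in series:
  R_copper = (1/0.244 − 1/0.255)/(4πk) = 0.1768/(4π·399) = 3.526×10^-5 K/W
  R_phenolic foam = (1/0.255 − 1/0.606)/(4πk) = 2.271/(4π·0.0193) = 9.365 K/W
ΣR = 3.526×10^-5 + 9.365 = 9.365 K/W
Q = ΔT/ΣR = (-188 °C − 22.3 °C)/9.365 = -22.5 W
(Negative Q ⇒ heat flows inward; heat gain = 22.5 W.)

Q = 22.5 W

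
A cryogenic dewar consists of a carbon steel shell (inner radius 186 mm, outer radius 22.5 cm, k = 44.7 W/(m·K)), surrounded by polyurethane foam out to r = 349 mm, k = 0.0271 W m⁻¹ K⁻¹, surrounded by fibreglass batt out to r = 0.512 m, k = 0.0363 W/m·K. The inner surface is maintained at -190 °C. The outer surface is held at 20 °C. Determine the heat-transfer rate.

Q = 31.6 W

Resistance network (inner→outer):
  R_carbon steel = (1/0.186 − 1/0.225)/(4πk) = 0.9319/(4π·44.7) = 0.001659 K/W
  R_polyurethane foam = (1/0.225 − 1/0.349)/(4πk) = 1.579/(4π·0.0271) = 4.637 K/W
  R_fibreglass batt = (1/0.349 − 1/0.512)/(4πk) = 0.9122/(4π·0.0363) = 2.000 K/W
ΣR = 0.001659 + 4.637 + 2.000 = 6.639 K/W
Q = ΔT/ΣR = (-190 °C − 20 °C)/6.639 = -31.6 W
(Negative Q ⇒ heat flows inward; heat gain = 31.6 W.)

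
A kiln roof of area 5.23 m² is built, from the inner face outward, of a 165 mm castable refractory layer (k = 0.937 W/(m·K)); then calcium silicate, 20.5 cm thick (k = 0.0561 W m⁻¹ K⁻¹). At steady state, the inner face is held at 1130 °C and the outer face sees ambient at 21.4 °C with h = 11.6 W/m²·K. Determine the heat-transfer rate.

Treat each layer as a resistance in series:
  R_castable refractory = L/(kA) = 0.165/(0.937·5.23) = 0.03367 K/W
  R_calcium silicate = L/(kA) = 0.205/(0.0561·5.23) = 0.6987 K/W
  R_conv,out = 1/(hA) = 1/(11.6·5.23) = 0.01648 K/W
ΣR = 0.03367 + 0.6987 + 0.01648 = 0.7489 K/W
Q = ΔT/ΣR = (1130 °C − 21.4 °C)/0.7489 = 1480 W

Q = 1480 W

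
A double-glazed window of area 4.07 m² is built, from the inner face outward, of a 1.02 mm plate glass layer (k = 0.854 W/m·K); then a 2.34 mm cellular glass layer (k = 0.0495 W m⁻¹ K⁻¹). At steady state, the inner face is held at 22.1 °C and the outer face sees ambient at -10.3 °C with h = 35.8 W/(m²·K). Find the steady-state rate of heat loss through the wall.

Treat each layer as a resistance in series:
  R_plate glass = L/(kA) = 0.00102/(0.854·4.07) = 2.935×10^-4 K/W
  R_cellular glass = L/(kA) = 0.00234/(0.0495·4.07) = 0.01161 K/W
  R_conv,out = 1/(hA) = 1/(35.8·4.07) = 0.006863 K/W
ΣR = 2.935×10^-4 + 0.01161 + 0.006863 = 0.01877 K/W
Q = ΔT/ΣR = (22.1 °C − -10.3 °C)/0.01877 = 1730 W

Q = 1730 W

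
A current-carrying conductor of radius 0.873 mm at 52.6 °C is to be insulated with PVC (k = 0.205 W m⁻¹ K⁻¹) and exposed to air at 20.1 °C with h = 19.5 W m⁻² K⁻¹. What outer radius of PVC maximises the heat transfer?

For a cylinder, r_cr = k_ins/h = 0.205/19.5 = 0.0105 m = 1.05 cm

r_cr = 1.05 cm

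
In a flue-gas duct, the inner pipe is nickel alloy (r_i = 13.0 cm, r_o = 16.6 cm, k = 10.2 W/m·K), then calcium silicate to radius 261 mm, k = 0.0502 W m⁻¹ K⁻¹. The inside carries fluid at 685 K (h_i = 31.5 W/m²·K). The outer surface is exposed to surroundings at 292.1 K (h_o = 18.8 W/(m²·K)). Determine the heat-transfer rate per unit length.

Q' = 260 W/m

Series thermal resistances, inner to outer:
  R'_conv,in = 1/(2πr h) = 1/(2π·0.130·31.5) = 0.03887 m·K/W
  R'_nickel alloy = ln(0.166/0.130)/(2πk) = 0.2445/(2π·10.2) = 0.003814 m·K/W
  R'_calcium silicate = ln(0.261/0.166)/(2πk) = 0.4525/(2π·0.0502) = 1.435 m·K/W
  R'_conv,out = 1/(2πr h) = 1/(2π·0.261·18.8) = 0.03244 m·K/W
ΣR = 0.03887 + 0.003814 + 1.435 + 0.03244 = 1.510 m·K/W
Q' = ΔT/ΣR = (685 K − 292.1 K)/1.510 = 260 W/m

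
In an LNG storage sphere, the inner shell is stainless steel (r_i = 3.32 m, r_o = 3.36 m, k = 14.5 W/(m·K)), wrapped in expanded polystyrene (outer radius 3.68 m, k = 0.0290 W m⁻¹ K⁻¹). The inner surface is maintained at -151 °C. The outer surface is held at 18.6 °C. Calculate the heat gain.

Series thermal resistances, inner to outer:
  R_stainless steel = (1/3.32 − 1/3.36)/(4πk) = 0.003586/(4π·14.5) = 1.968×10^-5 K/W
  R_expanded polystyrene = (1/3.36 − 1/3.68)/(4πk) = 0.02588/(4π·0.0290) = 0.07102 K/W
ΣR = 1.968×10^-5 + 0.07102 = 0.07104 K/W
Q = ΔT/ΣR = (-151 °C − 18.6 °C)/0.07104 = -2390 W
(Negative Q ⇒ heat flows inward; heat gain = 2390 W.)

Q = 2.39 kW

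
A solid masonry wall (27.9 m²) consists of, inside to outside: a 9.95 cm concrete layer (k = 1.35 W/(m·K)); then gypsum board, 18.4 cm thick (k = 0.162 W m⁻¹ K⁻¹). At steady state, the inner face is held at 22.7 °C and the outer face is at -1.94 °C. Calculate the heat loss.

Q = 568 W

Series thermal resistances, inner to outer:
  R_concrete = L/(kA) = 0.0995/(1.35·27.9) = 0.002642 K/W
  R_gypsum board = L/(kA) = 0.184/(0.162·27.9) = 0.04071 K/W
ΣR = 0.002642 + 0.04071 = 0.04335 K/W
Q = ΔT/ΣR = (22.7 °C − -1.94 °C)/0.04335 = 568 W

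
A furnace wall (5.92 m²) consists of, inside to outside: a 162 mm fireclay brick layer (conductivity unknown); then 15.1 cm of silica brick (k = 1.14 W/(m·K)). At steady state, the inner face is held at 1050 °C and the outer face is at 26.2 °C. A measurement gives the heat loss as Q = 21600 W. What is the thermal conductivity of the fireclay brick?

ΣR = ΔT/Q = |1050 − 26.2|/21600 = 0.04740 K/W
Known resistances:
  R_silica brick = L/(kA) = 0.151/(1.14·5.92) = 0.02237 K/W
R_fireclay brick = ΣR − ΣR_known = 0.04740 − 0.02237 = 0.02503 K/W
L/(kA) = 0.02503 ⇒ k = 0.162/(0.02503·5.92) = 1.09 W/m·K

k = 1.09 W/m·K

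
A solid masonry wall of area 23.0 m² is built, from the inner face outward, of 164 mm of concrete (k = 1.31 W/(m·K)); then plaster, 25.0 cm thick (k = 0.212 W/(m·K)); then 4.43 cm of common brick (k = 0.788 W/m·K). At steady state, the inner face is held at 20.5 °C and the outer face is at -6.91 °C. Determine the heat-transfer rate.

Treat each layer as a resistance in series:
  R_concrete = L/(kA) = 0.164/(1.31·23.0) = 0.005443 K/W
  R_plaster = L/(kA) = 0.250/(0.212·23.0) = 0.05127 K/W
  R_common brick = L/(kA) = 0.0443/(0.788·23.0) = 0.002444 K/W
ΣR = 0.005443 + 0.05127 + 0.002444 = 0.05916 K/W
Q = ΔT/ΣR = (20.5 °C − -6.91 °C)/0.05916 = 463 W

Q = 463 W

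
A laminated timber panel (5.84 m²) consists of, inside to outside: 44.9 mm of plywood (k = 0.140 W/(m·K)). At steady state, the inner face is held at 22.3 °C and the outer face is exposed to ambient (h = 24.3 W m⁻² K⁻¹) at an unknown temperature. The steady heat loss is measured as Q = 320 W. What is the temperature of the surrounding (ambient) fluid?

Sum the resistances:
  R_plywood = L/(kA) = 0.0449/(0.140·5.84) = 0.05492 K/W
  R_conv,out = 1/(hA) = 1/(24.3·5.84) = 0.007047 K/W
ΣR = 0.06196 K/W
ΔT = Q·ΣR = 320 × 0.06196 = 19.83 K
Heat flows outward, so T_out = T_in − ΔT = 22.3 − 19.83 = 2.47 °C

T_out = 2.47 °C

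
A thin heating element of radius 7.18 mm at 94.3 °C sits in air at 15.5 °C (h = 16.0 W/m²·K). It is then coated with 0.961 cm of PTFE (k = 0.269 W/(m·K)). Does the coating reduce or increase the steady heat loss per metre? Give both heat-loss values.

increases: 56.9 → 72.0 W/m

Critical radius for a cylinder: r_cr = k/h = 0.0168 m = 1.68 cm.
Outer radius after coating: r₂ = 0.00718 + 0.00961 = 0.01679 m.
Since r₁ < r_cr and r₂ ≤ r_cr, the coating moves toward the maximum at r_cr — heat loss rises.
Bare: R = 1/(2πr₁h) = 1.385 m·K/W; Q = 78.8/1.385 = 56.9 W/m.
Coated: R = R_cond + R_conv = 1.095 m·K/W; Q = 78.8/1.095 = 72.0 W/m.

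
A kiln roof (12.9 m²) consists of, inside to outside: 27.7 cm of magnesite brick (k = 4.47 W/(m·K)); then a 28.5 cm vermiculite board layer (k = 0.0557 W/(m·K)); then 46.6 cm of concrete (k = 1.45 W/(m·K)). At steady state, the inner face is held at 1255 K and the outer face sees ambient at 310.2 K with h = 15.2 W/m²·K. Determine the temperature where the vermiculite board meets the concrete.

T = 376 K

Series thermal resistances, inner to outer:
  R_magnesite brick = L/(kA) = 0.277/(4.47·12.9) = 0.004804 K/W
  R_vermiculite board = L/(kA) = 0.285/(0.0557·12.9) = 0.3966 K/W
  R_concrete = L/(kA) = 0.466/(1.45·12.9) = 0.02491 K/W
  R_conv,out = 1/(hA) = 1/(15.2·12.9) = 0.005100 K/W
ΣR = 0.004804 + 0.3966 + 0.02491 + 0.005100 = 0.4314 K/W
Q = ΔT/ΣR = (1255 K − 310.2 K)/0.4314 = 2190 W
From the inner boundary to the vermiculite board/concrete interface, ΣR_partial = 0.4014 K/W.
T_interface = T_in − Q·ΣR_partial = 1255 K − (2190)(0.4014) = 376 K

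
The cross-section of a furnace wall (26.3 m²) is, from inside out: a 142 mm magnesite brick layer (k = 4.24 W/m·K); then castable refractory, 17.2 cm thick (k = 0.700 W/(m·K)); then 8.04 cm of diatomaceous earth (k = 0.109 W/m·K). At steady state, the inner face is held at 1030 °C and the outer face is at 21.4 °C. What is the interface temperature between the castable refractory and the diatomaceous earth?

Treat each layer as a resistance in series:
  R_magnesite brick = L/(kA) = 0.142/(4.24·26.3) = 0.001273 K/W
  R_castable refractory = L/(kA) = 0.172/(0.700·26.3) = 0.009343 K/W
  R_diatomaceous earth = L/(kA) = 0.0804/(0.109·26.3) = 0.02805 K/W
ΣR = 0.001273 + 0.009343 + 0.02805 = 0.03867 K/W
Q = ΔT/ΣR = (1030 °C − 21.4 °C)/0.03867 = 26080 W
From the inner boundary to the castable refractory/diatomaceous earth interface, ΣR_partial = 0.01062 K/W.
T_interface = T_in − Q·ΣR_partial = 1030 °C − (26080)(0.01062) = 753 °C

T = 753 °C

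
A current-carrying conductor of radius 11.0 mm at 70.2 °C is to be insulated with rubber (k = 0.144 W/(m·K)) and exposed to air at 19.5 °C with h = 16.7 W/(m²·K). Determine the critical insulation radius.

For a cylinder, r_cr = k_ins/h = 0.144/16.7 = 0.00862 m = 0.862 cm

r_cr = 0.862 cm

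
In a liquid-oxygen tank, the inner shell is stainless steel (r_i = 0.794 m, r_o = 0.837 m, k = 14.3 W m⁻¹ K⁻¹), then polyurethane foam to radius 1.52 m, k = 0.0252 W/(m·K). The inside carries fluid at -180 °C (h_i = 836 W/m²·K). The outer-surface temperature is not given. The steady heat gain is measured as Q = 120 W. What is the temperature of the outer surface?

Series resistances:
  R_conv,in = 1/(4πr²h) = 1/(4π·0.794²·836) = 1.510×10^-4 K/W
  R_stainless steel = (1/0.794 − 1/0.837)/(4πk) = 0.06470/(4π·14.3) = 3.601×10^-4 K/W
  R_polyurethane foam = (1/0.837 − 1/1.52)/(4πk) = 0.5368/(4π·0.0252) = 1.695 K/W
ΣR = 1.696 K/W
ΔT = Q·ΣR = 120 × 1.696 = 203.5 K
Heat flows inward, so T_out = T_in + ΔT = -180 + 203.5 = 23.5 °C

T_out = 23.5 °C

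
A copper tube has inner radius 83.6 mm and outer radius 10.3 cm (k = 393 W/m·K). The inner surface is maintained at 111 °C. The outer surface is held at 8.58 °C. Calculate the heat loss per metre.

Q' = 1210 kW/m

Q' = 2πk·ΔT/ln(r₂/r₁) = 2π × 393 × 102.42 / ln(0.103/0.0836) = 1.21×10^6 W/m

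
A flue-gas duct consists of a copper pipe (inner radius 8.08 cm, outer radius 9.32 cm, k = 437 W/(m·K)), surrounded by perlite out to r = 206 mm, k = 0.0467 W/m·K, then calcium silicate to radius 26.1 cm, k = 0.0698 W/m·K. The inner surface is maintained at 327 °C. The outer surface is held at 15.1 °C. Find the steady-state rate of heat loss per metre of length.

Q' = 96.2 W/m

Series thermal resistances, inner to outer:
  R'_copper = ln(0.0932/0.0808)/(2πk) = 0.1428/(2π·437) = 5.200×10^-5 m·K/W
  R'_perlite = ln(0.206/0.0932)/(2πk) = 0.7931/(2π·0.0467) = 2.703 m·K/W
  R'_calcium silicate = ln(0.261/0.206)/(2πk) = 0.2366/(2π·0.0698) = 0.5396 m·K/W
ΣR = 5.200×10^-5 + 2.703 + 0.5396 = 3.243 m·K/W
Q' = ΔT/ΣR = (327 °C − 15.1 °C)/3.243 = 96.2 W/m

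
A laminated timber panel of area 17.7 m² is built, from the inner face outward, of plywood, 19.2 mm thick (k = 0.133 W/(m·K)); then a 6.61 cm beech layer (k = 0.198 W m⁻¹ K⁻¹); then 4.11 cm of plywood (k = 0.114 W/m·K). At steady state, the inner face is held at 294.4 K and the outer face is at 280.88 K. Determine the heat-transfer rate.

Treat each layer as a resistance in series:
  R_plywood = L/(kA) = 0.0192/(0.133·17.7) = 0.008156 K/W
  R_beech = L/(kA) = 0.0661/(0.198·17.7) = 0.01886 K/W
  R_plywood = L/(kA) = 0.0411/(0.114·17.7) = 0.02037 K/W
ΣR = 0.008156 + 0.01886 + 0.02037 = 0.04739 K/W
Q = ΔT/ΣR = (294.4 K − 280.88 K)/0.04739 = 285 W

Q = 285 W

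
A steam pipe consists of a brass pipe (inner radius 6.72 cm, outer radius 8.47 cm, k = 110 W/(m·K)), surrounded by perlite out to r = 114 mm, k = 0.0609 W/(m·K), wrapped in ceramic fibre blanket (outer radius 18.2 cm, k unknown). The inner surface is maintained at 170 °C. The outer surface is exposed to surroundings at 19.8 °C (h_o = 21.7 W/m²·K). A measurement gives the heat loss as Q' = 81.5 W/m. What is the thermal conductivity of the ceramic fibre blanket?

k = 0.0726 W/m·K

ΣR = ΔT/Q' = |170 − 19.8|/81.5 = 1.843 m·K/W
Known resistances:
  R'_brass = ln(0.0847/0.0672)/(2πk) = 0.2314/(2π·110) = 3.349×10^-4 m·K/W
  R'_perlite = ln(0.114/0.0847)/(2πk) = 0.2971/(2π·0.0609) = 0.7764 m·K/W
  R'_conv,out = 1/(2πr h) = 1/(2π·0.182·21.7) = 0.04030 m·K/W
R_ceramic fibre blanket = ΣR − ΣR_known = 1.843 − 0.8170 = 1.026 m·K/W
ln(r₂/r₁)/(2πk) = 1.026 ⇒ k = 0.4678/(2π·1.026) = 0.0726 W/m·K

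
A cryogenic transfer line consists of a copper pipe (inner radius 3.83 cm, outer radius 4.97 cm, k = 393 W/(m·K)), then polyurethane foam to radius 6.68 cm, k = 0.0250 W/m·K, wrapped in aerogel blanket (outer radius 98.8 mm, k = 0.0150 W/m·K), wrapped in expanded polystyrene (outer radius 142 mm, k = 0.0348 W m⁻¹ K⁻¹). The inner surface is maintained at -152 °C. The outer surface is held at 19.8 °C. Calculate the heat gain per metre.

Q' = 22.3 W/m

Treat each layer as a resistance in series:
  R'_copper = ln(0.0497/0.0383)/(2πk) = 0.2606/(2π·393) = 1.055×10^-4 m·K/W
  R'_polyurethane foam = ln(0.0668/0.0497)/(2πk) = 0.2957/(2π·0.0250) = 1.882 m·K/W
  R'_aerogel blanket = ln(0.0988/0.0668)/(2πk) = 0.3914/(2π·0.0150) = 4.153 m·K/W
  R'_expanded polystyrene = ln(0.142/0.0988)/(2πk) = 0.3627/(2π·0.0348) = 1.659 m·K/W
ΣR = 1.055×10^-4 + 1.882 + 4.153 + 1.659 = 7.694 m·K/W
Q' = ΔT/ΣR = (-152 °C − 19.8 °C)/7.694 = -22.3 W/m
(Negative Q' ⇒ heat flows inward; heat gain = 22.3 W/m.)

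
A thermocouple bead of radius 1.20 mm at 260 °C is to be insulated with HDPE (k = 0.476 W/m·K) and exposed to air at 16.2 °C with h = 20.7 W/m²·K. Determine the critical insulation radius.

For a sphere, r_cr = 2k_ins/h = 2·0.476/20.7 = 0.0460 m = 4.60 cm

r_cr = 4.60 cm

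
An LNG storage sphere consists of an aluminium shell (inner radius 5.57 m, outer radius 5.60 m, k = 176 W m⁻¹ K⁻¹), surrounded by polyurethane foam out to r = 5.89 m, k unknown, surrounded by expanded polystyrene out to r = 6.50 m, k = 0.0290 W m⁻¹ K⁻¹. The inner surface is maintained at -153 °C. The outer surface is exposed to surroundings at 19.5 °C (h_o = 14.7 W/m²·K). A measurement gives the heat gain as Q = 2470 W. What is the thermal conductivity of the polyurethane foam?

ΣR = ΔT/Q = |-153 − 19.5|/2470 = 0.06984 K/W
Known resistances:
  R_aluminium = (1/5.57 − 1/5.60)/(4πk) = 9.618×10^-4/(4π·176) = 4.349×10^-7 K/W
  R_expanded polystyrene = (1/5.89 − 1/6.50)/(4πk) = 0.01593/(4π·0.0290) = 0.04372 K/W
  R_conv,out = 1/(4πr²h) = 1/(4π·6.50²·14.7) = 1.281×10^-4 K/W
R_polyurethane foam = ΣR − ΣR_known = 0.06984 − 0.04385 = 0.02599 K/W
(1/r₁−1/r₂)/(4πk) = 0.02599 ⇒ k = 0.008792/(4π·0.02599) = 0.0269 W/m·K

k = 0.0269 W/m·K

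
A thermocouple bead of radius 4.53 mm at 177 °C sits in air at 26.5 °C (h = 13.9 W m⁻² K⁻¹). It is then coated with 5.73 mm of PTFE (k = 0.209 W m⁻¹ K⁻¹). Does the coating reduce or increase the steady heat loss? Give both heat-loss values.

increases: 0.539 → 1.49 W

Critical radius for a sphere: r_cr = 2k/h = 0.0301 m = 3.01 cm.
Outer radius after coating: r₂ = 0.00453 + 0.00573 = 0.01026 m.
Since r₁ < r_cr and r₂ ≤ r_cr, the coating moves toward the maximum at r_cr — heat loss rises.
Bare: R = 1/(4πr₁²h) = 279.0 K/W; Q = 150.5/279.0 = 0.539 W.
Coated: R = R_cond + R_conv = 101.3 K/W; Q = 150.5/101.3 = 1.49 W.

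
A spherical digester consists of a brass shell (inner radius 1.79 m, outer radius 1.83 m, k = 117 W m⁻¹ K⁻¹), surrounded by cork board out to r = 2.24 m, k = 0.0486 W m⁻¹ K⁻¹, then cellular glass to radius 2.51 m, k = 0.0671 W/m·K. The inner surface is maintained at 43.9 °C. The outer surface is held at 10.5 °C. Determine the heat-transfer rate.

Q = 151 W

Resistance network (inner→outer):
  R_brass = (1/1.79 − 1/1.83)/(4πk) = 0.01221/(4π·117) = 8.305×10^-6 K/W
  R_cork board = (1/1.83 − 1/2.24)/(4πk) = 0.1000/(4π·0.0486) = 0.1638 K/W
  R_cellular glass = (1/2.24 − 1/2.51)/(4πk) = 0.04802/(4π·0.0671) = 0.05695 K/W
ΣR = 8.305×10^-6 + 0.1638 + 0.05695 = 0.2208 K/W
Q = ΔT/ΣR = (43.9 °C − 10.5 °C)/0.2208 = 151 W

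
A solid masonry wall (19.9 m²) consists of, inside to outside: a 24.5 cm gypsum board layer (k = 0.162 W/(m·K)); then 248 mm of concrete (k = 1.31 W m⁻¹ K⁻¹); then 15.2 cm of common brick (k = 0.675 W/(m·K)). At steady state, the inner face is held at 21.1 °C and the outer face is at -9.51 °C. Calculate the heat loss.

Treat each layer as a resistance in series:
  R_gypsum board = L/(kA) = 0.245/(0.162·19.9) = 0.07600 K/W
  R_concrete = L/(kA) = 0.248/(1.31·19.9) = 0.009513 K/W
  R_common brick = L/(kA) = 0.152/(0.675·19.9) = 0.01132 K/W
ΣR = 0.07600 + 0.009513 + 0.01132 = 0.09683 K/W
Q = ΔT/ΣR = (21.1 °C − -9.51 °C)/0.09683 = 316 W

Q = 316 W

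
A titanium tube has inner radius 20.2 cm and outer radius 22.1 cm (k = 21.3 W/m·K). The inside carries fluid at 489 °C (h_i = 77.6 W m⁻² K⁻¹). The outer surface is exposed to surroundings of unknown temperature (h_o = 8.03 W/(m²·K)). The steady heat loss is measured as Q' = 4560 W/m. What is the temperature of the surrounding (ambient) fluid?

Series resistances:
  R'_conv,in = 1/(2πr h) = 1/(2π·0.202·77.6) = 0.01015 m·K/W
  R'_titanium = ln(0.221/0.202)/(2πk) = 0.08990/(2π·21.3) = 6.717×10^-4 m·K/W
  R'_conv,out = 1/(2πr h) = 1/(2π·0.221·8.03) = 0.08968 m·K/W
ΣR = 0.1005 m·K/W
ΔT = Q'·ΣR = 4560 × 0.1005 = 458.3 K
Heat flows outward, so T_out = T_in − ΔT = 489 − 458.3 = 30.7 °C

T_out = 30.7 °C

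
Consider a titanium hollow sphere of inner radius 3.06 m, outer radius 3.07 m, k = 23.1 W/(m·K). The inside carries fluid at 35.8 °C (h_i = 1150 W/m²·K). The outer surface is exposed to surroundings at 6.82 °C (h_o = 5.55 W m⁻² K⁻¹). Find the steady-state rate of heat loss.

Q = 18.9 kW

Treat each layer as a resistance in series:
  R_conv,in = 1/(4πr²h) = 1/(4π·3.06²·1150) = 7.390×10^-6 K/W
  R_titanium = (1/3.06 − 1/3.07)/(4πk) = 0.001064/(4π·23.1) = 3.667×10^-6 K/W
  R_conv,out = 1/(4πr²h) = 1/(4π·3.07²·5.55) = 0.001521 K/W
ΣR = 7.390×10^-6 + 3.667×10^-6 + 0.001521 = 0.001532 K/W
Q = ΔT/ΣR = (35.8 °C − 6.82 °C)/0.001532 = 18900 W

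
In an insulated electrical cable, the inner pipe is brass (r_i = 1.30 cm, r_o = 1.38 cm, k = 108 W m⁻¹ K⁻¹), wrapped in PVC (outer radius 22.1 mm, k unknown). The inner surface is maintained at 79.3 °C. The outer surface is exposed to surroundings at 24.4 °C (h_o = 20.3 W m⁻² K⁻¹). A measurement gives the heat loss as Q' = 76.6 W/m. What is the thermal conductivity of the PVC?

k = 0.207 W/m·K

ΣR = ΔT/Q' = |79.3 − 24.4|/76.6 = 0.7167 m·K/W
Known resistances:
  R'_brass = ln(0.0138/0.0130)/(2πk) = 0.05972/(2π·108) = 8.801×10^-5 m·K/W
  R'_conv,out = 1/(2πr h) = 1/(2π·0.0221·20.3) = 0.3548 m·K/W
R_PVC = ΣR − ΣR_known = 0.7167 − 0.3549 = 0.3618 m·K/W
ln(r₂/r₁)/(2πk) = 0.3618 ⇒ k = 0.4709/(2π·0.3618) = 0.207 W/m·K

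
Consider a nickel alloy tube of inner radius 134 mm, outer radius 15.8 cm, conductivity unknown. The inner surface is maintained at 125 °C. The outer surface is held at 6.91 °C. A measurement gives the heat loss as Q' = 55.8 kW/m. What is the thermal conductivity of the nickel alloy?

ΣR = ΔT/Q' = |125 − 6.91|/55800 = 0.002116 m·K/W
ln(r₂/r₁)/(2πk) = 0.002116 ⇒ k = 0.1648/(2π·0.002116) = 12.4 W/m·K

k = 12.4 W/m·K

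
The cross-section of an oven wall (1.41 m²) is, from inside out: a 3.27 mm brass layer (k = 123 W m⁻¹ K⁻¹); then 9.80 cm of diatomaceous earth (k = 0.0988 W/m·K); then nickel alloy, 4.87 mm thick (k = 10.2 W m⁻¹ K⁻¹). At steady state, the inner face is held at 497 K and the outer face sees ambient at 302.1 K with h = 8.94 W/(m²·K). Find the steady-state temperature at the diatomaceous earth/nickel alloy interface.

Resistance network (inner→outer):
  R_brass = L/(kA) = 0.00327/(123·1.41) = 1.885×10^-5 K/W
  R_diatomaceous earth = L/(kA) = 0.0980/(0.0988·1.41) = 0.7035 K/W
  R_nickel alloy = L/(kA) = 0.00487/(10.2·1.41) = 3.386×10^-4 K/W
  R_conv,out = 1/(hA) = 1/(8.94·1.41) = 0.07933 K/W
ΣR = 1.885×10^-5 + 0.7035 + 3.386×10^-4 + 0.07933 = 0.7832 K/W
Q = ΔT/ΣR = (497 K − 302.1 K)/0.7832 = 248.9 W
From the inner boundary to the diatomaceous earth/nickel alloy interface, ΣR_partial = 0.7035 K/W.
T_interface = T_in − Q·ΣR_partial = 497 K − (248.9)(0.7035) = 321.9 K

T = 321.9 K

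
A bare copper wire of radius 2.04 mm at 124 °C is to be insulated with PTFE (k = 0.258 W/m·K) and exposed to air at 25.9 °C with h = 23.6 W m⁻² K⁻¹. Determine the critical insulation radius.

For a cylinder, r_cr = k_ins/h = 0.258/23.6 = 0.0109 m = 1.09 cm

r_cr = 1.09 cm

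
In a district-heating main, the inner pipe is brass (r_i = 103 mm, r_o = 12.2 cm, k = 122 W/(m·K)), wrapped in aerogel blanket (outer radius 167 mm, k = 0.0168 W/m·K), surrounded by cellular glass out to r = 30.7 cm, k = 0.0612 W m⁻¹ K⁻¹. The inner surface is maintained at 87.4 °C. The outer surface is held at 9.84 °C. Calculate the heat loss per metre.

Resistance network (inner→outer):
  R'_brass = ln(0.122/0.103)/(2πk) = 0.1693/(2π·122) = 2.208×10^-4 m·K/W
  R'_aerogel blanket = ln(0.167/0.122)/(2πk) = 0.3140/(2π·0.0168) = 2.974 m·K/W
  R'_cellular glass = ln(0.307/0.167)/(2πk) = 0.6089/(2π·0.0612) = 1.583 m·K/W
ΣR = 2.208×10^-4 + 2.974 + 1.583 = 4.557 m·K/W
Q' = ΔT/ΣR = (87.4 °C − 9.84 °C)/4.557 = 17.0 W/m

Q' = 17.0 W/m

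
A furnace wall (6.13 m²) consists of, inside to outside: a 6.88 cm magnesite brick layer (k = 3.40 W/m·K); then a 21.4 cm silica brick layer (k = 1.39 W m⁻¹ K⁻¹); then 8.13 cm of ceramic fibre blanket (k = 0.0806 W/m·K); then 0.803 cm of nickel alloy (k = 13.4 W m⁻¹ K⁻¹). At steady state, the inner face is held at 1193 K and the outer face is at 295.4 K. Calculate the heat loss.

Resistance network (inner→outer):
  R_magnesite brick = L/(kA) = 0.0688/(3.40·6.13) = 0.003301 K/W
  R_silica brick = L/(kA) = 0.214/(1.39·6.13) = 0.02512 K/W
  R_ceramic fibre blanket = L/(kA) = 0.0813/(0.0806·6.13) = 0.1645 K/W
  R_nickel alloy = L/(kA) = 0.00803/(13.4·6.13) = 9.776×10^-5 K/W
ΣR = 0.003301 + 0.02512 + 0.1645 + 9.776×10^-5 = 0.1930 K/W
Q = ΔT/ΣR = (1193 K − 295.4 K)/0.1930 = 4650 W

Q = 4650 W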